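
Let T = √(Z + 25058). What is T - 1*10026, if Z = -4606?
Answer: -10026 + 2*√5113 ≈ -9883.0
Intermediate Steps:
T = 2*√5113 (T = √(-4606 + 25058) = √20452 = 2*√5113 ≈ 143.01)
T - 1*10026 = 2*√5113 - 1*10026 = 2*√5113 - 10026 = -10026 + 2*√5113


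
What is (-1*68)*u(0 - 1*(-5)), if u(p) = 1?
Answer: -68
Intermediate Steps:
(-1*68)*u(0 - 1*(-5)) = -1*68*1 = -68*1 = -68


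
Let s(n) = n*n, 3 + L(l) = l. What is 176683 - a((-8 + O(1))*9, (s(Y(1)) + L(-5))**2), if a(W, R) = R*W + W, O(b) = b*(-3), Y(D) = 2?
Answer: 178366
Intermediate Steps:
L(l) = -3 + l
s(n) = n**2
O(b) = -3*b
a(W, R) = W + R*W
176683 - a((-8 + O(1))*9, (s(Y(1)) + L(-5))**2) = 176683 - (-8 - 3*1)*9*(1 + (2**2 + (-3 - 5))**2) = 176683 - (-8 - 3)*9*(1 + (4 - 8)**2) = 176683 - (-11*9)*(1 + (-4)**2) = 176683 - (-99)*(1 + 16) = 176683 - (-99)*17 = 176683 - 1*(-1683) = 176683 + 1683 = 178366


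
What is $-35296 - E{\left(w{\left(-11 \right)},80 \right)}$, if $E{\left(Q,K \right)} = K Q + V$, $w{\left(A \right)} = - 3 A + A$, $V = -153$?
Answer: $-36903$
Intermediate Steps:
$w{\left(A \right)} = - 2 A$
$E{\left(Q,K \right)} = -153 + K Q$ ($E{\left(Q,K \right)} = K Q - 153 = -153 + K Q$)
$-35296 - E{\left(w{\left(-11 \right)},80 \right)} = -35296 - \left(-153 + 80 \left(\left(-2\right) \left(-11\right)\right)\right) = -35296 - \left(-153 + 80 \cdot 22\right) = -35296 - \left(-153 + 1760\right) = -35296 - 1607 = -36903$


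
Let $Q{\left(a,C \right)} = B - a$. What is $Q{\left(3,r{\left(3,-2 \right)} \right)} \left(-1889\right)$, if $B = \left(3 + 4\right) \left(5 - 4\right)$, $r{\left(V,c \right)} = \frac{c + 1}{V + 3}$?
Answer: $-7556$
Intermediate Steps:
$r{\left(V,c \right)} = \frac{1 + c}{3 + V}$
$B = 7$ ($B = 7 \cdot 1 = 7$)
$Q{\left(a,C \right)} = 7 - a$
$Q{\left(3,r{\left(3,-2 \right)} \right)} \left(-1889\right) = \left(7 - 3\right) \left(-1889\right) = 4 \left(-1889\right) = -7556$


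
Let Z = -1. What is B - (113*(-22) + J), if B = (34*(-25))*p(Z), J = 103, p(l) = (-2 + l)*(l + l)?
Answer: -2717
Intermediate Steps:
p(l) = 2*l*(-2 + l) (p(l) = (-2 + l)*(2*l) = 2*l*(-2 + l))
B = -5100 (B = (34*(-25))*(2*(-1)*(-2 - 1)) = -1700*(-1)*(-3) = -850*6 = -5100)
B - (113*(-22) + J) = -5100 - (113*(-22) + 103) = -5100 - (-2486 + 103) = -5100 - 1*(-2383) = -5100 + 2383 = -2717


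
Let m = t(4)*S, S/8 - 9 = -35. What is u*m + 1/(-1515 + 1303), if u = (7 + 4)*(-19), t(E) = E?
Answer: 36864255/212 ≈ 1.7389e+5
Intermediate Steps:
S = -208 (S = 72 + 8*(-35) = 72 - 280 = -208)
m = -832 (m = 4*(-208) = -832)
u = -209 (u = 11*(-19) = -209)
u*m + 1/(-1515 + 1303) = -209*(-832) + 1/(-1515 + 1303) = 173888 + 1/(-212) = 173888 - 1/212 = 36864255/212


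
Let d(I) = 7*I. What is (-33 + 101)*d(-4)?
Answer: -1904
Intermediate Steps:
(-33 + 101)*d(-4) = (-33 + 101)*(7*(-4)) = 68*(-28) = -1904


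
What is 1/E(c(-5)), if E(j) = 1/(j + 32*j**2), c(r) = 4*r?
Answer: 12780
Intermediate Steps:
1/E(c(-5)) = 1/(1/(((4*(-5)))*(1 + 32*(4*(-5))))) = 1/(1/((-20)*(1 + 32*(-20)))) = 1/(-1/(20*(1 - 640))) = 1/(-1/20/(-639)) = 1/(-1/20*(-1/639)) = 1/(1/12780) = 12780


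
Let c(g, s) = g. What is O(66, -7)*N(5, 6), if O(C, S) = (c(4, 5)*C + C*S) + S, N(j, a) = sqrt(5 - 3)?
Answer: -205*sqrt(2) ≈ -289.91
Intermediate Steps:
N(j, a) = sqrt(2)
O(C, S) = S + 4*C + C*S (O(C, S) = (4*C + C*S) + S = S + 4*C + C*S)
O(66, -7)*N(5, 6) = (-7 + 4*66 + 66*(-7))*sqrt(2) = (-7 + 264 - 462)*sqrt(2) = -205*sqrt(2)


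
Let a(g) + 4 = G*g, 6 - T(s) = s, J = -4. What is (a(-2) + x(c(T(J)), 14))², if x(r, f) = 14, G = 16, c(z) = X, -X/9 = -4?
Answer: 484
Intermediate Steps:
T(s) = 6 - s
X = 36 (X = -9*(-4) = 36)
c(z) = 36
a(g) = -4 + 16*g
(a(-2) + x(c(T(J)), 14))² = ((-4 + 16*(-2)) + 14)² = ((-4 - 32) + 14)² = (-36 + 14)² = (-22)² = 484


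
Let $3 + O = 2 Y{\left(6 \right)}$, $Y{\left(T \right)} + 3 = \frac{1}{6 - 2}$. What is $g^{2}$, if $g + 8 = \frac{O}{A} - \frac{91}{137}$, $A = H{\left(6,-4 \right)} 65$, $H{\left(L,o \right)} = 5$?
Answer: $\frac{598888706641}{7929902500} \approx 75.523$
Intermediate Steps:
$Y{\left(T \right)} = - \frac{11}{4}$ ($Y{\left(T \right)} = -3 + \frac{1}{6 - 2} = -3 + \frac{1}{4} = - \frac{11}{4}$)
$A = 325$ ($A = 5 \cdot 65 = 325$)
$O = - \frac{17}{2}$ ($O = -3 + 2 \left(- \frac{11}{4}\right) = -3 - \frac{11}{2} = - \frac{17}{2} \approx -8.5$)
$g = - \frac{773879}{89050}$ ($g = -8 - \left(\frac{17}{650} + \frac{91}{137}\right) = -8 - \frac{61479}{89050} = - \frac{773879}{89050} \approx -8.6904$)
$g^{2} = \left(- \frac{773879}{89050}\right)^{2} = \frac{598888706641}{7929902500}$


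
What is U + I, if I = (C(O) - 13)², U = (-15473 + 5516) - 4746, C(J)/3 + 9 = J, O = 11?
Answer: -14654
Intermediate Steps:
C(J) = -27 + 3*J
U = -14703 (U = -9957 - 4746 = -14703)
I = 49 (I = ((-27 + 3*11) - 13)² = ((-27 + 33) - 13)² = (6 - 13)² = (-7)² = 49)
U + I = -14703 + 49 = -14654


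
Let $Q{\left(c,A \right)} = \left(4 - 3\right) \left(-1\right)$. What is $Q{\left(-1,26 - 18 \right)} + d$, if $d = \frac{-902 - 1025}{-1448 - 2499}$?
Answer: $- \frac{2020}{3947} \approx -0.51178$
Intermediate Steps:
$d = \frac{1927}{3947}$ ($d = - \frac{1927}{-3947} = \left(-1927\right) \left(- \frac{1}{3947}\right) = \frac{1927}{3947} \approx 0.48822$)
$Q{\left(c,A \right)} = -1$ ($Q{\left(c,A \right)} = 1 \left(-1\right) = -1$)
$Q{\left(-1,26 - 18 \right)} + d = -1 + \frac{1927}{3947} = - \frac{2020}{3947}$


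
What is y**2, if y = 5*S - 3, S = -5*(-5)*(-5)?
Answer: 394384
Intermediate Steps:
S = -125 (S = 25*(-5) = -125)
y = -628 (y = 5*(-125) - 3 = -625 - 3 = -628)
y**2 = (-628)**2 = 394384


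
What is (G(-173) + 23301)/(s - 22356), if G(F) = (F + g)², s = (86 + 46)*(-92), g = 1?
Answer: -10577/6900 ≈ -1.5329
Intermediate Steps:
s = -12144 (s = 132*(-92) = -12144)
G(F) = (1 + F)² (G(F) = (F + 1)² = (1 + F)²)
(G(-173) + 23301)/(s - 22356) = ((1 - 173)² + 23301)/(-12144 - 22356) = ((-172)² + 23301)/(-34500) = (29584 + 23301)*(-1/34500) = 52885*(-1/34500) = -10577/6900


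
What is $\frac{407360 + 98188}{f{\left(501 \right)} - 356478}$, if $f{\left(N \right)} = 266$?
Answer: $- \frac{126387}{89053} \approx -1.4192$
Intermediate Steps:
$\frac{407360 + 98188}{f{\left(501 \right)} - 356478} = \frac{407360 + 98188}{266 - 356478} = \frac{505548}{-356212} = 505548 \left(- \frac{1}{356212}\right) = - \frac{126387}{89053}$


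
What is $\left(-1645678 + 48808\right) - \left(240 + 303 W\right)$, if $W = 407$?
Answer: $-1720431$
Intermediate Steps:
$\left(-1645678 + 48808\right) - \left(240 + 303 W\right) = \left(-1645678 + 48808\right) - 123561 = -1596870 - 123561 = -1720431$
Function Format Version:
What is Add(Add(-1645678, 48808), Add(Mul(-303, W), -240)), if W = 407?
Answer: -1720431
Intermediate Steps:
Add(Add(-1645678, 48808), Add(Mul(-303, W), -240)) = Add(Add(-1645678, 48808), Add(Mul(-303, 407), -240)) = Add(-1596870, Add(-123321, -240)) = Add(-1596870, -123561) = -1720431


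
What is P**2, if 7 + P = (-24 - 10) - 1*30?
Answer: 5041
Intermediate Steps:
P = -71 (P = -7 + ((-24 - 10) - 1*30) = -7 + (-34 - 30) = -7 - 64 = -71)
P**2 = (-71)**2 = 5041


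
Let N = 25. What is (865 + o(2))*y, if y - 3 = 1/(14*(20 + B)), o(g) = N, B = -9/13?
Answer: 4696975/1757 ≈ 2673.3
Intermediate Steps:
B = -9/13 (B = -9*1/13 = -9/13 ≈ -0.69231)
o(g) = 25
y = 10555/3514 (y = 3 + 1/(14*(20 - 9/13)) = 3 + 1/(14*(251/13)) = 3 + 1/(3514/13) = 3 + 13/3514 = 10555/3514 ≈ 3.0037)
(865 + o(2))*y = (865 + 25)*(10555/3514) = 890*(10555/3514) = 4696975/1757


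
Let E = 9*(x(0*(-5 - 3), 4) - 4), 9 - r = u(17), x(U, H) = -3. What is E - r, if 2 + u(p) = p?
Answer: -57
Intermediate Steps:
u(p) = -2 + p
r = -6 (r = 9 - (-2 + 17) = 9 - 1*15 = 9 - 15 = -6)
E = -63 (E = 9*(-3 - 4) = 9*(-7) = -63)
E - r = -63 - 1*(-6) = -63 + 6 = -57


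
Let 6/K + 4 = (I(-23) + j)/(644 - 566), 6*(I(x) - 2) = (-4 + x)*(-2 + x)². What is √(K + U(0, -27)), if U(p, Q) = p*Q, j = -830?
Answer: 2*I*√205530/2635 ≈ 0.3441*I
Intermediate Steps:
I(x) = 2 + (-2 + x)²*(-4 + x)/6 (I(x) = 2 + ((-4 + x)*(-2 + x)²)/6 = 2 + ((-2 + x)²*(-4 + x))/6 = 2 + (-2 + x)²*(-4 + x)/6)
U(p, Q) = Q*p
K = -312/2635 (K = 6/(-4 + ((-⅔ - 4/3*(-23)² + (⅙)*(-23)³ + (10/3)*(-23)) - 830)/(644 - 566)) = 6/(-4 + ((-⅔ - 4/3*529 + (⅙)*(-12167) - 230/3) - 830)/78) = 6/(-4 + ((-⅔ - 2116/3 - 12167/6 - 230/3) - 830)*(1/78)) = 6/(-4 + (-5621/2 - 830)*(1/78)) = 6/(-4 - 7281/2*1/78) = 6/(-4 - 2427/52) = 6/(-2635/52) = 6*(-52/2635) = -312/2635 ≈ -0.11841)
√(K + U(0, -27)) = √(-312/2635 - 27*0) = √(-312/2635 + 0) = √(-312/2635) = 2*I*√205530/2635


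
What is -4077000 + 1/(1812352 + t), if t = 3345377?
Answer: -21028061132999/5157729 ≈ -4.0770e+6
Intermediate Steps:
-4077000 + 1/(1812352 + t) = -4077000 + 1/(1812352 + 3345377) = -4077000 + 1/5157729 = -21028061132999/5157729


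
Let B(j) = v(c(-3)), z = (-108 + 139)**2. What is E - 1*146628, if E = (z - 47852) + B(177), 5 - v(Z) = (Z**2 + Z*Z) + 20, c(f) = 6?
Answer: -193606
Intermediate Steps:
z = 961 (z = 31**2 = 961)
v(Z) = -15 - 2*Z**2 (v(Z) = 5 - ((Z**2 + Z*Z) + 20) = 5 - ((Z**2 + Z**2) + 20) = 5 - (2*Z**2 + 20) = 5 - (20 + 2*Z**2) = 5 + (-20 - 2*Z**2) = -15 - 2*Z**2)
B(j) = -87 (B(j) = -15 - 2*6**2 = -15 - 2*36 = -15 - 72 = -87)
E = -46978 (E = (961 - 47852) - 87 = -46891 - 87 = -46978)
E - 1*146628 = -46978 - 1*146628 = -46978 - 146628 = -193606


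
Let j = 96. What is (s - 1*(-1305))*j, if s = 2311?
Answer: 347136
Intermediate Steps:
(s - 1*(-1305))*j = (2311 - 1*(-1305))*96 = (2311 + 1305)*96 = 3616*96 = 347136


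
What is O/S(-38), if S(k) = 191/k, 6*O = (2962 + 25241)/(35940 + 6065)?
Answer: -178619/8022955 ≈ -0.022263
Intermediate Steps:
O = 9401/84010 (O = ((2962 + 25241)/(35940 + 6065))/6 = (28203/42005)/6 = (28203*(1/42005))/6 = (1/6)*(28203/42005) = 9401/84010 ≈ 0.11190)
O/S(-38) = 9401/(84010*((191/(-38)))) = 9401/(84010*((191*(-1/38)))) = 9401/(84010*(-191/38)) = (9401/84010)*(-38/191) = -178619/8022955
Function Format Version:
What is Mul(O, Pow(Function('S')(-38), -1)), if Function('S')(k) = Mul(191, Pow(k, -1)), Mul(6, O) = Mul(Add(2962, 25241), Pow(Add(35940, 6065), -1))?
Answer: Rational(-178619, 8022955) ≈ -0.022263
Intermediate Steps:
O = Rational(9401, 84010) (O = Mul(Rational(1, 6), Mul(Add(2962, 25241), Pow(Add(35940, 6065), -1))) = Mul(Rational(1, 6), Mul(28203, Pow(42005, -1))) = Mul(Rational(1, 6), Mul(28203, Rational(1, 42005))) = Mul(Rational(1, 6), Rational(28203, 42005)) = Rational(9401, 84010) ≈ 0.11190)
Mul(O, Pow(Function('S')(-38), -1)) = Mul(Rational(9401, 84010), Pow(Mul(191, Pow(-38, -1)), -1)) = Mul(Rational(9401, 84010), Pow(Mul(191, Rational(-1, 38)), -1)) = Mul(Rational(9401, 84010), Pow(Rational(-191, 38), -1)) = Mul(Rational(9401, 84010), Rational(-38, 191)) = Rational(-178619, 8022955)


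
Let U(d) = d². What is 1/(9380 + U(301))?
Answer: 1/99981 ≈ 1.0002e-5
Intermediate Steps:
1/(9380 + U(301)) = 1/(9380 + 301²) = 1/(9380 + 90601) = 1/99981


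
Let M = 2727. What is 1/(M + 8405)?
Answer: 1/11132 ≈ 8.9831e-5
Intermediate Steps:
1/(M + 8405) = 1/(2727 + 8405) = 1/11132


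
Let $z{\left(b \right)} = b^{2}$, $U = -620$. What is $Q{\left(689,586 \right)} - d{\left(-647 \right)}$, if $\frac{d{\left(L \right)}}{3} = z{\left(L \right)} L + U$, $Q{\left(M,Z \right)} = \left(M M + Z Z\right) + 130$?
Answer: $813340176$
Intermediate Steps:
$Q{\left(M,Z \right)} = 130 + M^{2} + Z^{2}$ ($Q{\left(M,Z \right)} = \left(M^{2} + Z^{2}\right) + 130 = 130 + M^{2} + Z^{2}$)
$d{\left(L \right)} = -1860 + 3 L^{3}$ ($d{\left(L \right)} = 3 \left(L^{2} L - 620\right) = 3 \left(L^{3} - 620\right) = 3 \left(-620 + L^{3}\right) = -1860 + 3 L^{3}$)
$Q{\left(689,586 \right)} - d{\left(-647 \right)} = \left(130 + 689^{2} + 586^{2}\right) - \left(-1860 + 3 \left(-647\right)^{3}\right) = \left(130 + 474721 + 343396\right) - \left(-1860 + 3 \left(-270840023\right)\right) = 818247 - \left(-1860 - 812520069\right) = 818247 - -812521929 = 818247 + 812521929 = 813340176$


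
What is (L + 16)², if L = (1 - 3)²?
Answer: 400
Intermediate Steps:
L = 4 (L = (-2)² = 4)
(L + 16)² = (4 + 16)² = 20² = 400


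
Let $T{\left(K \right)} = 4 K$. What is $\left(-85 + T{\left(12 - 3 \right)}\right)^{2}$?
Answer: $2401$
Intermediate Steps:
$\left(-85 + T{\left(12 - 3 \right)}\right)^{2} = \left(-85 + 4 \left(12 - 3\right)\right)^{2} = \left(-85 + 4 \cdot 9\right)^{2} = \left(-85 + 36\right)^{2} = \left(-49\right)^{2} = 2401$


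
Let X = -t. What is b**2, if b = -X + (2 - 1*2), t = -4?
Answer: 16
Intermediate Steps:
X = 4 (X = -1*(-4) = 4)
b = -4 (b = -1*4 + (2 - 1*2) = -4 + (2 - 2) = -4 + 0 = -4)
b**2 = (-4)**2 = 16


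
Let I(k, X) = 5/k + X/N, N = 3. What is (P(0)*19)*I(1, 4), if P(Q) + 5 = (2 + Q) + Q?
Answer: -361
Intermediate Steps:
P(Q) = -3 + 2*Q (P(Q) = -5 + ((2 + Q) + Q) = -5 + (2 + 2*Q) = -3 + 2*Q)
I(k, X) = 5/k + X/3
(P(0)*19)*I(1, 4) = ((-3 + 2*0)*19)*(5/1 + (1/3)*4) = ((-3 + 0)*19)*(5*1 + 4/3) = (-3*19)*(5 + 4/3) = -57*19/3 = -361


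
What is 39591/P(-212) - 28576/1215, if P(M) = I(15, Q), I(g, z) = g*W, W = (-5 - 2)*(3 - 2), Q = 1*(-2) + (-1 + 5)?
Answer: -3406903/8505 ≈ -400.58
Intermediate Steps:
Q = 2 (Q = -2 + 4 = 2)
W = -7 (W = -7*1 = -7)
I(g, z) = -7*g (I(g, z) = g*(-7) = -7*g)
P(M) = -105 (P(M) = -7*15 = -105)
39591/P(-212) - 28576/1215 = 39591/(-105) - 28576/1215 = 39591*(-1/105) - 28576*1/1215 = -13197/35 - 28576/1215 = -3406903/8505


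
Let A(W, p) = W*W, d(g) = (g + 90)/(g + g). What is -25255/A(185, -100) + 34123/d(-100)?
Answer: 4671433649/6845 ≈ 6.8246e+5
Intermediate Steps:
d(g) = (90 + g)/(2*g) (d(g) = (90 + g)/((2*g)) = (90 + g)*(1/(2*g)) = (90 + g)/(2*g))
A(W, p) = W²
-25255/A(185, -100) + 34123/d(-100) = -25255/(185²) + 34123/(((½)*(90 - 100)/(-100))) = -25255/34225 + 34123/(((½)*(-1/100)*(-10))) = -25255*1/34225 + 34123/(1/20) = -5051/6845 + 34123*20 = -5051/6845 + 682460 = 4671433649/6845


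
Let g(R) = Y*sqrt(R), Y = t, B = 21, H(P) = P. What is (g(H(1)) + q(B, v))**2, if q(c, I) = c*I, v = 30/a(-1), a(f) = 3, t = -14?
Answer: 38416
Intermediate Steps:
Y = -14
g(R) = -14*sqrt(R)
v = 10 (v = 30/3 = 30*(1/3) = 10)
q(c, I) = I*c
(g(H(1)) + q(B, v))**2 = (-14*sqrt(1) + 10*21)**2 = (-14*1 + 210)**2 = (-14 + 210)**2 = 196**2 = 38416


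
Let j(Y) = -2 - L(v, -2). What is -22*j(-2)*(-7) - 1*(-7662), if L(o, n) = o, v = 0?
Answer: 7354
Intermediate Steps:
j(Y) = -2 (j(Y) = -2 - 1*0 = -2 + 0 = -2)
-22*j(-2)*(-7) - 1*(-7662) = -22*(-2)*(-7) - 1*(-7662) = 44*(-7) + 7662 = -308 + 7662 = 7354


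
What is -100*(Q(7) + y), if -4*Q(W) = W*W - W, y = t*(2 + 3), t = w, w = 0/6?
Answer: 1050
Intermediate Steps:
w = 0 (w = 0*(⅙) = 0)
t = 0
y = 0 (y = 0*(2 + 3) = 0*5 = 0)
Q(W) = -W²/4 + W/4 (Q(W) = -(W*W - W)/4 = -(W² - W)/4 = -W²/4 + W/4)
-100*(Q(7) + y) = -100*((¼)*7*(1 - 1*7) + 0) = -100*((¼)*7*(1 - 7) + 0) = -100*((¼)*7*(-6) + 0) = -100*(-21/2 + 0) = -100*(-21/2) = 1050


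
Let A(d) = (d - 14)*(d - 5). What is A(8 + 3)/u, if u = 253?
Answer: -18/253 ≈ -0.071146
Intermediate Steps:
A(d) = (-14 + d)*(-5 + d)
A(8 + 3)/u = (70 + (8 + 3)² - 19*(8 + 3))/253 = (70 + 11² - 19*11)*(1/253) = (70 + 121 - 209)*(1/253) = -18*1/253 = -18/253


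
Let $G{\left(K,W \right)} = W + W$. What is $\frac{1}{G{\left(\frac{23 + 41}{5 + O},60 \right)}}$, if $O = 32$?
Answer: $\frac{1}{120} \approx 0.0083333$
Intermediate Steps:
$G{\left(K,W \right)} = 2 W$
$\frac{1}{G{\left(\frac{23 + 41}{5 + O},60 \right)}} = \frac{1}{2 \cdot 60} = \frac{1}{120}$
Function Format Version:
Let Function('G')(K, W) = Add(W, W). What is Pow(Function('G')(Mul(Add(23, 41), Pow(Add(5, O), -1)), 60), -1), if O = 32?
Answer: Rational(1, 120) ≈ 0.0083333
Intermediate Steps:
Function('G')(K, W) = Mul(2, W)
Pow(Function('G')(Mul(Add(23, 41), Pow(Add(5, O), -1)), 60), -1) = Pow(Mul(2, 60), -1) = Pow(120, -1) = Rational(1, 120)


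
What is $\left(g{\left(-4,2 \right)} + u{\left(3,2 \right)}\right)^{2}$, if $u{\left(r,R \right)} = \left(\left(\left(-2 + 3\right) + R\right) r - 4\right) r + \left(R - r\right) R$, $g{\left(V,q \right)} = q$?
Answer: $225$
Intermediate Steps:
$u{\left(r,R \right)} = R \left(R - r\right) + r \left(-4 + r \left(1 + R\right)\right)$ ($u{\left(r,R \right)} = \left(\left(1 + R\right) r - 4\right) r + R \left(R - r\right) = \left(r \left(1 + R\right) - 4\right) r + R \left(R - r\right) = \left(-4 + r \left(1 + R\right)\right) r + R \left(R - r\right) = r \left(-4 + r \left(1 + R\right)\right) + R \left(R - r\right) = R \left(R - r\right) + r \left(-4 + r \left(1 + R\right)\right)$)
$\left(g{\left(-4,2 \right)} + u{\left(3,2 \right)}\right)^{2} = \left(2 + \left(2^{2} + 3^{2} - 12 + 2 \cdot 3^{2} - 2 \cdot 3\right)\right)^{2} = \left(2 + \left(4 + 9 - 12 + 2 \cdot 9 - 6\right)\right)^{2} = \left(2 + \left(4 + 9 - 12 + 18 - 6\right)\right)^{2} = \left(2 + 13\right)^{2} = 15^{2} = 225$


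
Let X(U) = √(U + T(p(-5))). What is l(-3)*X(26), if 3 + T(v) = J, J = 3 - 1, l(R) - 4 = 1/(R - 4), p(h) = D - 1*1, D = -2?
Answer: 135/7 ≈ 19.286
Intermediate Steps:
p(h) = -3 (p(h) = -2 - 1*1 = -2 - 1 = -3)
l(R) = 4 + 1/(-4 + R) (l(R) = 4 + 1/(R - 4) = 4 + 1/(-4 + R))
J = 2
T(v) = -1 (T(v) = -3 + 2 = -1)
X(U) = √(-1 + U) (X(U) = √(U - 1) = √(-1 + U))
l(-3)*X(26) = ((-15 + 4*(-3))/(-4 - 3))*√(-1 + 26) = ((-15 - 12)/(-7))*√25 = -⅐*(-27)*5 = (27/7)*5 = 135/7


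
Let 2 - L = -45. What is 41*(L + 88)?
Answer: 5535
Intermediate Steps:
L = 47 (L = 2 - 1*(-45) = 2 + 45 = 47)
41*(L + 88) = 41*(47 + 88) = 41*135 = 5535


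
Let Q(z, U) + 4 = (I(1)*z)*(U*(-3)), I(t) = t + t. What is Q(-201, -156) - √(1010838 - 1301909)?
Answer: -188140 - I*√291071 ≈ -1.8814e+5 - 539.51*I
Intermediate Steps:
I(t) = 2*t
Q(z, U) = -4 - 6*U*z (Q(z, U) = -4 + ((2*1)*z)*(U*(-3)) = -4 + (2*z)*(-3*U) = -4 - 6*U*z)
Q(-201, -156) - √(1010838 - 1301909) = (-4 - 6*(-156)*(-201)) - √(1010838 - 1301909) = (-4 - 188136) - √(-291071) = -188140 - I*√291071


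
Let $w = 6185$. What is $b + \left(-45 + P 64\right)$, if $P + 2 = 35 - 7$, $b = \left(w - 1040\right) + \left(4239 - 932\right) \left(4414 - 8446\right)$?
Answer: $-13327060$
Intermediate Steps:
$b = -13328679$ ($b = \left(6185 - 1040\right) + \left(4239 - 932\right) \left(4414 - 8446\right) = 5145 + 3307 \left(-4032\right) = 5145 - 13333824 = -13328679$)
$P = 26$ ($P = -2 + \left(35 - 7\right) = -2 + 28 = 26$)
$b + \left(-45 + P 64\right) = -13328679 + \left(-45 + 26 \cdot 64\right) = -13328679 + \left(-45 + 1664\right) = -13328679 + 1619 = -13327060$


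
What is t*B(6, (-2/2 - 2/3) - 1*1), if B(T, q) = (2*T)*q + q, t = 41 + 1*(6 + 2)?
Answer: -5096/3 ≈ -1698.7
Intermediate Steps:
t = 49 (t = 41 + 1*8 = 41 + 8 = 49)
B(T, q) = q + 2*T*q (B(T, q) = 2*T*q + q = q + 2*T*q)
t*B(6, (-2/2 - 2/3) - 1*1) = 49*(((-2/2 - 2/3) - 1*1)*(1 + 2*6)) = 49*(((-2*1/2 - 2*1/3) - 1)*(1 + 12)) = 49*(((-1 - 2/3) - 1)*13) = 49*((-5/3 - 1)*13) = 49*(-8/3*13) = 49*(-104/3) = -5096/3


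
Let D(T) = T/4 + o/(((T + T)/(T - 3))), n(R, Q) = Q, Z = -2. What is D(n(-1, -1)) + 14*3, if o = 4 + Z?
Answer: 183/4 ≈ 45.750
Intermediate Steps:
o = 2 (o = 4 - 2 = 2)
D(T) = T/4 + (-3 + T)/T (D(T) = T/4 + 2/(((T + T)/(T - 3))) = T*(¼) + 2/(((2*T)/(-3 + T))) = T/4 + 2/((2*T/(-3 + T))) = T/4 + 2*((-3 + T)/(2*T)) = T/4 + (-3 + T)/T)
D(n(-1, -1)) + 14*3 = (1 - 3/(-1) + (¼)*(-1)) + 14*3 = (1 - 3*(-1) - ¼) + 42 = (1 + 3 - ¼) + 42 = 15/4 + 42 = 183/4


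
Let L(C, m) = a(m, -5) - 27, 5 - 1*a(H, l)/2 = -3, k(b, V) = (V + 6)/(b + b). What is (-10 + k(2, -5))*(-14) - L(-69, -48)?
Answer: 295/2 ≈ 147.50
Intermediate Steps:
k(b, V) = (6 + V)/(2*b) (k(b, V) = (6 + V)/((2*b)) = (6 + V)*(1/(2*b)) = (6 + V)/(2*b))
a(H, l) = 16 (a(H, l) = 10 - 2*(-3) = 10 + 6 = 16)
L(C, m) = -11 (L(C, m) = 16 - 27 = -11)
(-10 + k(2, -5))*(-14) - L(-69, -48) = (-10 + (1/2)*(6 - 5)/2)*(-14) - 1*(-11) = (-10 + (1/2)*(1/2)*1)*(-14) + 11 = (-10 + 1/4)*(-14) + 11 = -39/4*(-14) + 11 = 273/2 + 11 = 295/2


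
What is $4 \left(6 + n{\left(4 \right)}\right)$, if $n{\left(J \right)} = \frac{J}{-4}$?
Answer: $20$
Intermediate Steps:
$n{\left(J \right)} = - \frac{J}{4}$ ($n{\left(J \right)} = J \left(- \frac{1}{4}\right) = - \frac{J}{4}$)
$4 \left(6 + n{\left(4 \right)}\right) = 4 \left(6 - 1\right) = 4 \cdot 5 = 20$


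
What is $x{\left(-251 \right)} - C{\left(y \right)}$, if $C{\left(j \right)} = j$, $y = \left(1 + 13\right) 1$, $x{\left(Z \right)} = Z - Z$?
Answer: $-14$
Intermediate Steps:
$x{\left(Z \right)} = 0$
$y = 14$ ($y = 14 \cdot 1 = 14$)
$x{\left(-251 \right)} - C{\left(y \right)} = 0 - 14 = -14$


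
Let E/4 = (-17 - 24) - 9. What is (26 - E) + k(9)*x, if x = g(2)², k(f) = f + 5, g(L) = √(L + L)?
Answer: 282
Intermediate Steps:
g(L) = √2*√L (g(L) = √(2*L) = √2*√L)
E = -200 (E = 4*((-17 - 24) - 9) = 4*(-41 - 9) = 4*(-50) = -200)
k(f) = 5 + f
x = 4 (x = (√2*√2)² = 2² = 4)
(26 - E) + k(9)*x = (26 - 1*(-200)) + (5 + 9)*4 = (26 + 200) + 14*4 = 226 + 56 = 282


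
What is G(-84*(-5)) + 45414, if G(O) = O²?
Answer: 221814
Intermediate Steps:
G(-84*(-5)) + 45414 = (-84*(-5))² + 45414 = 420² + 45414 = 176400 + 45414 = 221814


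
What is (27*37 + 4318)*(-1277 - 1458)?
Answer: -14541995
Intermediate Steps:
(27*37 + 4318)*(-1277 - 1458) = (999 + 4318)*(-2735) = 5317*(-2735) = -14541995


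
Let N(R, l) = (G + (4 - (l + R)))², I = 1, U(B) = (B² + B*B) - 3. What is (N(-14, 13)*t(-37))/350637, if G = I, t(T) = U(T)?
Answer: 32820/116879 ≈ 0.28080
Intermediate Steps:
U(B) = -3 + 2*B² (U(B) = (B² + B²) - 3 = 2*B² - 3 = -3 + 2*B²)
t(T) = -3 + 2*T²
G = 1
N(R, l) = (5 - R - l)² (N(R, l) = (1 + (4 - (l + R)))² = (1 + (4 - (R + l)))² = (1 + (4 + (-R - l)))² = (1 + (4 - R - l))² = (5 - R - l)²)
(N(-14, 13)*t(-37))/350637 = ((5 - 1*(-14) - 1*13)²*(-3 + 2*(-37)²))/350637 = ((5 + 14 - 13)²*(-3 + 2*1369))*(1/350637) = (6²*(-3 + 2738))*(1/350637) = (36*2735)*(1/350637) = 98460*(1/350637) = 32820/116879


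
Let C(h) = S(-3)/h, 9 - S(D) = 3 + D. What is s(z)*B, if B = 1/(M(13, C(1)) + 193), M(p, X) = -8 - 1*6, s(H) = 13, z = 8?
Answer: 13/179 ≈ 0.072626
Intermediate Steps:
S(D) = 6 - D (S(D) = 9 - (3 + D) = 9 + (-3 - D) = 6 - D)
C(h) = 9/h (C(h) = (6 - 1*(-3))/h = (6 + 3)/h = 9/h)
M(p, X) = -14 (M(p, X) = -8 - 6 = -14)
B = 1/179 (B = 1/(-14 + 193) = 1/179 ≈ 0.0055866)
s(z)*B = 13*(1/179) = 13/179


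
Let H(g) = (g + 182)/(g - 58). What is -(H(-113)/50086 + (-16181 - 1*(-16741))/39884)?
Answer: -399456947/28466227842 ≈ -0.014033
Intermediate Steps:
H(g) = (182 + g)/(-58 + g)
-(H(-113)/50086 + (-16181 - 1*(-16741))/39884) = -(((182 - 113)/(-58 - 113))/50086 + (-16181 - 1*(-16741))/39884) = -((69/(-171))*(1/50086) + (-16181 + 16741)*(1/39884)) = -(-1/171*69*(1/50086) + 560*(1/39884)) = -(-23/57*1/50086 + 140/9971) = -(-23/2854902 + 140/9971) = -1*399456947/28466227842 = -399456947/28466227842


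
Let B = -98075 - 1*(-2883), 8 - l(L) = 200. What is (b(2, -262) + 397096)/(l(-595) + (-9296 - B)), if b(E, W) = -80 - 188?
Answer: 33069/7142 ≈ 4.6302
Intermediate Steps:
b(E, W) = -268
l(L) = -192 (l(L) = 8 - 1*200 = 8 - 200 = -192)
B = -95192 (B = -98075 + 2883 = -95192)
(b(2, -262) + 397096)/(l(-595) + (-9296 - B)) = (-268 + 397096)/(-192 + (-9296 - 1*(-95192))) = 396828/(-192 + (-9296 + 95192)) = 396828/(-192 + 85896) = 396828/85704 = 396828*(1/85704) = 33069/7142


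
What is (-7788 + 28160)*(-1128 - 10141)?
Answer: -229572068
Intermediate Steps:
(-7788 + 28160)*(-1128 - 10141) = 20372*(-11269) = -229572068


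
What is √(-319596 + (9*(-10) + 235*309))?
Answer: I*√247071 ≈ 497.06*I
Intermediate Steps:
√(-319596 + (9*(-10) + 235*309)) = √(-319596 + (-90 + 72615)) = √(-319596 + 72525) = √(-247071) = I*√247071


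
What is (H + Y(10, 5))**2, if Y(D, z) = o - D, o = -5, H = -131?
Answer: 21316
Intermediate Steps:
Y(D, z) = -5 - D
(H + Y(10, 5))**2 = (-131 + (-5 - 1*10))**2 = (-131 + (-5 - 10))**2 = (-131 - 15)**2 = (-146)**2 = 21316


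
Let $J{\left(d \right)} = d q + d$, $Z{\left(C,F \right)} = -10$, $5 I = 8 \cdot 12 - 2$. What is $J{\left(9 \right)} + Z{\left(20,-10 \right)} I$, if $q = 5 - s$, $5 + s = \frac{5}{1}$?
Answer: $-134$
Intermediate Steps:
$s = 0$ ($s = -5 + \frac{5}{1} = -5 + 5 \cdot 1 = -5 + 5 = 0$)
$I = \frac{94}{5}$ ($I = \frac{8 \cdot 12 - 2}{5} = \frac{96 - 2}{5} = \frac{1}{5} \cdot 94 = \frac{94}{5} \approx 18.8$)
$q = 5$ ($q = 5 - 0 = 5 + 0 = 5$)
$J{\left(d \right)} = 6 d$ ($J{\left(d \right)} = d 5 + d = 5 d + d = 6 d$)
$J{\left(9 \right)} + Z{\left(20,-10 \right)} I = 6 \cdot 9 - 188 = 54 - 188 = -134$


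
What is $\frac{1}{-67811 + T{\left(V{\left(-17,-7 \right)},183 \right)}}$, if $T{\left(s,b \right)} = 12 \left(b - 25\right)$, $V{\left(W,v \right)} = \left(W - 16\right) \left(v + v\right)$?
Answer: $- \frac{1}{65915} \approx -1.5171 \cdot 10^{-5}$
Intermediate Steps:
$V{\left(W,v \right)} = 2 v \left(-16 + W\right)$ ($V{\left(W,v \right)} = \left(-16 + W\right) 2 v = 2 v \left(-16 + W\right)$)
$T{\left(s,b \right)} = -300 + 12 b$ ($T{\left(s,b \right)} = 12 \left(-25 + b\right) = -300 + 12 b$)
$\frac{1}{-67811 + T{\left(V{\left(-17,-7 \right)},183 \right)}} = \frac{1}{-67811 + \left(-300 + 12 \cdot 183\right)} = \frac{1}{-67811 + \left(-300 + 2196\right)} = \frac{1}{-67811 + 1896} = \frac{1}{-65915} = - \frac{1}{65915}$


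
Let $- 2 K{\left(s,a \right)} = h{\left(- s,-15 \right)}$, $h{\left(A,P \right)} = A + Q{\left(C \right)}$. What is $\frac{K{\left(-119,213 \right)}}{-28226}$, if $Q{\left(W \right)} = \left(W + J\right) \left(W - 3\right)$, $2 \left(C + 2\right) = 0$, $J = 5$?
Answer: $\frac{26}{14113} \approx 0.0018423$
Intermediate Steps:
$C = -2$ ($C = -2 + \frac{1}{2} \cdot 0 = -2 + 0 = -2$)
$Q{\left(W \right)} = \left(-3 + W\right) \left(5 + W\right)$ ($Q{\left(W \right)} = \left(W + 5\right) \left(W - 3\right) = \left(5 + W\right) \left(-3 + W\right) = \left(-3 + W\right) \left(5 + W\right)$)
$h{\left(A,P \right)} = -15 + A$ ($h{\left(A,P \right)} = A + \left(-15 + \left(-2\right)^{2} + 2 \left(-2\right)\right) = A - 15 = -15 + A$)
$K{\left(s,a \right)} = \frac{15}{2} + \frac{s}{2}$ ($K{\left(s,a \right)} = - \frac{-15 - s}{2} = \frac{15}{2} + \frac{s}{2}$)
$\frac{K{\left(-119,213 \right)}}{-28226} = \frac{\frac{15}{2} + \frac{1}{2} \left(-119\right)}{-28226} = \left(\frac{15}{2} - \frac{119}{2}\right) \left(- \frac{1}{28226}\right) = \left(-52\right) \left(- \frac{1}{28226}\right) = \frac{26}{14113}$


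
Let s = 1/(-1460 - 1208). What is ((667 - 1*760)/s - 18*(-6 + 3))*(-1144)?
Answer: -283915632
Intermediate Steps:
s = -1/2668 (s = 1/(-2668) = -1/2668 ≈ -0.00037481)
((667 - 1*760)/s - 18*(-6 + 3))*(-1144) = ((667 - 1*760)/(-1/2668) - 18*(-6 + 3))*(-1144) = ((667 - 760)*(-2668) - 18*(-3))*(-1144) = (-93*(-2668) + 54)*(-1144) = (248124 + 54)*(-1144) = 248178*(-1144) = -283915632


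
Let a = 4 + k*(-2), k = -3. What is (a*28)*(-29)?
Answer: -8120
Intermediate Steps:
a = 10 (a = 4 - 3*(-2) = 4 + 6 = 10)
(a*28)*(-29) = (10*28)*(-29) = 280*(-29) = -8120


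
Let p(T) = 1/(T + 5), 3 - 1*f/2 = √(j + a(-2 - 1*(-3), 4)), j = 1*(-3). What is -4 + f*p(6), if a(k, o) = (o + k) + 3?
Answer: -38/11 - 2*√5/11 ≈ -3.8611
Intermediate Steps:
a(k, o) = 3 + k + o (a(k, o) = (k + o) + 3 = 3 + k + o)
j = -3
f = 6 - 2*√5 (f = 6 - 2*√(-3 + (3 + (-2 - 1*(-3)) + 4)) = 6 - 2*√(-3 + (3 + (-2 + 3) + 4)) = 6 - 2*√(-3 + (3 + 1 + 4)) = 6 - 2*√(-3 + 8) = 6 - 2*√5 ≈ 1.5279)
p(T) = 1/(5 + T)
-4 + f*p(6) = -4 + (6 - 2*√5)/(5 + 6) = -4 + (6 - 2*√5)/11 = -4 + (6 - 2*√5)*(1/11) = -4 + (6/11 - 2*√5/11) = -38/11 - 2*√5/11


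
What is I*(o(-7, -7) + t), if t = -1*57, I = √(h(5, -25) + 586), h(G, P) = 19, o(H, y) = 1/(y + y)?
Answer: -8789*√5/14 ≈ -1403.8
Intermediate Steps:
o(H, y) = 1/(2*y)
I = 11*√5 (I = √(19 + 586) = √605 = 11*√5 ≈ 24.597)
t = -57
I*(o(-7, -7) + t) = (11*√5)*((½)/(-7) - 57) = (11*√5)*((½)*(-⅐) - 57) = (11*√5)*(-1/14 - 57) = (11*√5)*(-799/14) = -8789*√5/14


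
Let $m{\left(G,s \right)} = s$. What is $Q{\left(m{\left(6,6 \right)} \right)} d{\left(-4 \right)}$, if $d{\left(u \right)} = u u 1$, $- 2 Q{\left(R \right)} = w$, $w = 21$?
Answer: $-168$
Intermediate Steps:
$Q{\left(R \right)} = - \frac{21}{2}$ ($Q{\left(R \right)} = \left(- \frac{1}{2}\right) 21 = - \frac{21}{2}$)
$d{\left(u \right)} = u^{2}$ ($d{\left(u \right)} = u^{2} \cdot 1 = u^{2}$)
$Q{\left(m{\left(6,6 \right)} \right)} d{\left(-4 \right)} = - \frac{21 \left(-4\right)^{2}}{2} = \left(- \frac{21}{2}\right) 16 = -168$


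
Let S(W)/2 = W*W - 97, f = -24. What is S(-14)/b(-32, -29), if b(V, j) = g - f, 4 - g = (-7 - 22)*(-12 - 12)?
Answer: -99/334 ≈ -0.29641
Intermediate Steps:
g = -692 (g = 4 - (-7 - 22)*(-12 - 12) = 4 - (-29)*(-24) = 4 - 1*696 = 4 - 696 = -692)
b(V, j) = -668 (b(V, j) = -692 - 1*(-24) = -692 + 24 = -668)
S(W) = -194 + 2*W² (S(W) = 2*(W*W - 97) = 2*(W² - 97) = 2*(-97 + W²) = -194 + 2*W²)
S(-14)/b(-32, -29) = (-194 + 2*(-14)²)/(-668) = (-194 + 2*196)*(-1/668) = (-194 + 392)*(-1/668) = 198*(-1/668) = -99/334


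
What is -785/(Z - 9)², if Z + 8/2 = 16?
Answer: -785/9 ≈ -87.222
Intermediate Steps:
Z = 12 (Z = -4 + 16 = 12)
-785/(Z - 9)² = -785/(12 - 9)² = -785/(3²) = -785/9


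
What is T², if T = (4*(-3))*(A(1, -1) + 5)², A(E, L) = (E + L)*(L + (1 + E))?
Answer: 90000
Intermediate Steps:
A(E, L) = (E + L)*(1 + E + L)
T = -300 (T = (4*(-3))*((1 - 1 + 1² + (-1)² + 2*1*(-1)) + 5)² = -12*((1 - 1 + 1 + 1 - 2) + 5)² = -12*(0 + 5)² = -12*5² = -12*25 = -300)
T² = (-300)² = 90000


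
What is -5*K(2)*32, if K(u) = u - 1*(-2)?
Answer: -640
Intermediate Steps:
K(u) = 2 + u (K(u) = u + 2 = 2 + u)
-5*K(2)*32 = -5*(2 + 2)*32 = -5*4*32 = -20*32 = -640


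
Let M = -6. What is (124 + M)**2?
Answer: 13924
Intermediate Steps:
(124 + M)**2 = (124 - 6)**2 = 118**2 = 13924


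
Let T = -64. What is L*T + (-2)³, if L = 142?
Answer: -9096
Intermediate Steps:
L*T + (-2)³ = 142*(-64) + (-2)³ = -9088 - 8 = -9096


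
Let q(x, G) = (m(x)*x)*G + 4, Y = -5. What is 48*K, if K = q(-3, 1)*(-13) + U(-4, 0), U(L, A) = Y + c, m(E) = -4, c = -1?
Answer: -10272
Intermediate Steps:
q(x, G) = 4 - 4*G*x (q(x, G) = (-4*x)*G + 4 = -4*G*x + 4 = 4 - 4*G*x)
U(L, A) = -6 (U(L, A) = -5 - 1 = -6)
K = -214 (K = (4 - 4*1*(-3))*(-13) - 6 = (4 + 12)*(-13) - 6 = 16*(-13) - 6 = -208 - 6 = -214)
48*K = 48*(-214) = -10272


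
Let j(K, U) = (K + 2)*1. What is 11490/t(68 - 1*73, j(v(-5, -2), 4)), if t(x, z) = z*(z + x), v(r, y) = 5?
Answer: 5745/7 ≈ 820.71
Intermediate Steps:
j(K, U) = 2 + K (j(K, U) = (2 + K)*1 = 2 + K)
t(x, z) = z*(x + z)
11490/t(68 - 1*73, j(v(-5, -2), 4)) = 11490/(((2 + 5)*((68 - 1*73) + (2 + 5)))) = 11490/((7*((68 - 73) + 7))) = 11490/((7*(-5 + 7))) = 11490/((7*2)) = 11490/14 = 11490*(1/14) = 5745/7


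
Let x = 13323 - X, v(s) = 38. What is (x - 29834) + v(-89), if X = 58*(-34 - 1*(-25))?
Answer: -15951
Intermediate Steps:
X = -522 (X = 58*(-34 + 25) = 58*(-9) = -522)
x = 13845 (x = 13323 - 1*(-522) = 13323 + 522 = 13845)
(x - 29834) + v(-89) = (13845 - 29834) + 38 = -15989 + 38 = -15951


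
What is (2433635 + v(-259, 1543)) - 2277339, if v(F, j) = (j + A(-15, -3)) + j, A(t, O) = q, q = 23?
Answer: 159405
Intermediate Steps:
A(t, O) = 23
v(F, j) = 23 + 2*j (v(F, j) = (j + 23) + j = (23 + j) + j = 23 + 2*j)
(2433635 + v(-259, 1543)) - 2277339 = (2433635 + (23 + 2*1543)) - 2277339 = (2433635 + (23 + 3086)) - 2277339 = (2433635 + 3109) - 2277339 = 2436744 - 2277339 = 159405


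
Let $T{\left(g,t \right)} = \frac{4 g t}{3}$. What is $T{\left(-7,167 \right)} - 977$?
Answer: $- \frac{7607}{3} \approx -2535.7$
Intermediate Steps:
$T{\left(g,t \right)} = \frac{4 g t}{3}$ ($T{\left(g,t \right)} = 4 g t \frac{1}{3} = \frac{4 g t}{3}$)
$T{\left(-7,167 \right)} - 977 = \frac{4}{3} \left(-7\right) 167 - 977 = - \frac{4676}{3} - 977 = - \frac{7607}{3}$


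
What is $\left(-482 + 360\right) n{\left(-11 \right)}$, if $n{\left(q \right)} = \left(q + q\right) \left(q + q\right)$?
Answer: $-59048$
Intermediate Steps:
$n{\left(q \right)} = 4 q^{2}$ ($n{\left(q \right)} = 2 q 2 q = 4 q^{2}$)
$\left(-482 + 360\right) n{\left(-11 \right)} = \left(-482 + 360\right) 4 \left(-11\right)^{2} = - 122 \cdot 4 \cdot 121 = \left(-122\right) 484 = -59048$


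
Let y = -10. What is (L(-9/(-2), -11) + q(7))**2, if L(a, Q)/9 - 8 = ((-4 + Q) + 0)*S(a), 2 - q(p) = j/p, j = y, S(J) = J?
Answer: 55487601/196 ≈ 2.8310e+5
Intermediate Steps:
j = -10
q(p) = 2 + 10/p (q(p) = 2 - (-10)/p = 2 + 10/p)
L(a, Q) = 72 + 9*a*(-4 + Q) (L(a, Q) = 72 + 9*(((-4 + Q) + 0)*a) = 72 + 9*((-4 + Q)*a) = 72 + 9*(a*(-4 + Q)) = 72 + 9*a*(-4 + Q))
(L(-9/(-2), -11) + q(7))**2 = ((72 - (-324)/(-2) + 9*(-11)*(-9/(-2))) + (2 + 10/7))**2 = ((72 - (-324)*(-1)/2 + 9*(-11)*(-9*(-1/2))) + (2 + 10*(1/7)))**2 = ((72 - 36*9/2 + 9*(-11)*(9/2)) + (2 + 10/7))**2 = ((72 - 162 - 891/2) + 24/7)**2 = (-1071/2 + 24/7)**2 = (-7449/14)**2 = 55487601/196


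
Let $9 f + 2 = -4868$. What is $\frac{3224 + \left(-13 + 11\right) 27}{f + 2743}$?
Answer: $\frac{28530}{19817} \approx 1.4397$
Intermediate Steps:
$f = - \frac{4870}{9}$ ($f = - \frac{2}{9} + \frac{1}{9} \left(-4868\right) = - \frac{2}{9} - \frac{4868}{9} = - \frac{4870}{9} \approx -541.11$)
$\frac{3224 + \left(-13 + 11\right) 27}{f + 2743} = \frac{3224 + \left(-13 + 11\right) 27}{- \frac{4870}{9} + 2743} = \frac{3224 - 54}{\frac{19817}{9}} = \left(3224 - 54\right) \frac{9}{19817} = 3170 \cdot \frac{9}{19817} = \frac{28530}{19817}$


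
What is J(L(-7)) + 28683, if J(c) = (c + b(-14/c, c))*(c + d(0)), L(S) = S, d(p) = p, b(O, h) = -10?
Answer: 28802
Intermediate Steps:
J(c) = c*(-10 + c) (J(c) = (c - 10)*(c + 0) = (-10 + c)*c = c*(-10 + c))
J(L(-7)) + 28683 = -7*(-10 - 7) + 28683 = -7*(-17) + 28683 = 119 + 28683 = 28802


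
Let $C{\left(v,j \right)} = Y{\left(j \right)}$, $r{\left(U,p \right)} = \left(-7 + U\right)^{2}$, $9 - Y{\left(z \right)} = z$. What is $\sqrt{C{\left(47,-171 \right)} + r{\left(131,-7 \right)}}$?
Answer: $2 \sqrt{3889} \approx 124.72$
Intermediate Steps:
$Y{\left(z \right)} = 9 - z$
$C{\left(v,j \right)} = 9 - j$
$\sqrt{C{\left(47,-171 \right)} + r{\left(131,-7 \right)}} = \sqrt{\left(9 - -171\right) + \left(-7 + 131\right)^{2}} = \sqrt{\left(9 + 171\right) + 124^{2}} = \sqrt{180 + 15376} = \sqrt{15556} = 2 \sqrt{3889}$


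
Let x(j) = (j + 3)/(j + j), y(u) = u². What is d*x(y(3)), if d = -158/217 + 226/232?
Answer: 6193/37758 ≈ 0.16402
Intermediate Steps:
x(j) = (3 + j)/(2*j) (x(j) = (3 + j)/((2*j)) = (3 + j)*(1/(2*j)) = (3 + j)/(2*j))
d = 6193/25172 (d = -158*1/217 + 226*(1/232) = -158/217 + 113/116 = 6193/25172 ≈ 0.24603)
d*x(y(3)) = 6193*((3 + 3²)/(2*(3²)))/25172 = 6193*((½)*(3 + 9)/9)/25172 = 6193*((½)*(⅑)*12)/25172 = (6193/25172)*(⅔) = 6193/37758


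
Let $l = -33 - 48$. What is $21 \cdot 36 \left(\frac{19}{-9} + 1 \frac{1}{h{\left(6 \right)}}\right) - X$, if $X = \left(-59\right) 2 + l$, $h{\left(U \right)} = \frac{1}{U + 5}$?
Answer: $6919$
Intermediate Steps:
$h{\left(U \right)} = \frac{1}{5 + U}$
$l = -81$ ($l = -33 - 48 = -81$)
$X = -199$ ($X = \left(-59\right) 2 - 81 = -118 - 81 = -199$)
$21 \cdot 36 \left(\frac{19}{-9} + 1 \frac{1}{h{\left(6 \right)}}\right) - X = 21 \cdot 36 \left(\frac{19}{-9} + 1 \frac{1}{\frac{1}{5 + 6}}\right) - -199 = 756 \left(19 \left(- \frac{1}{9}\right) + 1 \frac{1}{\frac{1}{11}}\right) + 199 = 756 \left(- \frac{19}{9} + 1 \frac{1}{\frac{1}{11}}\right) + 199 = 756 \left(- \frac{19}{9} + 1 \cdot 11\right) + 199 = 756 \left(- \frac{19}{9} + 11\right) + 199 = 756 \cdot \frac{80}{9} + 199 = 6720 + 199 = 6919$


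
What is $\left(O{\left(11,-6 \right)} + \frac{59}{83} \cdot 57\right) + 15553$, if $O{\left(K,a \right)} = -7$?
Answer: $\frac{1293681}{83} \approx 15587.0$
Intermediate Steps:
$\left(O{\left(11,-6 \right)} + \frac{59}{83} \cdot 57\right) + 15553 = \left(-7 + \frac{59}{83} \cdot 57\right) + 15553 = \left(-7 + \frac{3363}{83}\right) + 15553 = \frac{2782}{83} + 15553 = \frac{1293681}{83}$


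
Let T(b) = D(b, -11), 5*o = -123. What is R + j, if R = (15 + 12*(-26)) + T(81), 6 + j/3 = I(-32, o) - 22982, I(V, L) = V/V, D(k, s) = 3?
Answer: -69255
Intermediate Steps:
o = -123/5 (o = (1/5)*(-123) = -123/5 ≈ -24.600)
T(b) = 3
I(V, L) = 1
j = -68961 (j = -18 + 3*(1 - 22982) = -18 + 3*(-22981) = -18 - 68943 = -68961)
R = -294 (R = (15 + 12*(-26)) + 3 = (15 - 312) + 3 = -297 + 3 = -294)
R + j = -294 - 68961 = -69255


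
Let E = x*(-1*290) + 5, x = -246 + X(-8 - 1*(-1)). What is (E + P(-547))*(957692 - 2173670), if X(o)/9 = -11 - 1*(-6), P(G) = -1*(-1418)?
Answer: -104346720114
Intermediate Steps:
P(G) = 1418
X(o) = -45 (X(o) = 9*(-11 - 1*(-6)) = 9*(-11 + 6) = 9*(-5) = -45)
x = -291 (x = -246 - 45 = -291)
E = 84395 (E = -(-291)*290 + 5 = -291*(-290) + 5 = 84390 + 5 = 84395)
(E + P(-547))*(957692 - 2173670) = (84395 + 1418)*(957692 - 2173670) = 85813*(-1215978) = -104346720114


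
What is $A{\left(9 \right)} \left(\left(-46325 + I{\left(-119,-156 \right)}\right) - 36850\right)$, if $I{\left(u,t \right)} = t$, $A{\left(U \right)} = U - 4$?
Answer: $-416655$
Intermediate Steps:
$A{\left(U \right)} = -4 + U$
$A{\left(9 \right)} \left(\left(-46325 + I{\left(-119,-156 \right)}\right) - 36850\right) = \left(-4 + 9\right) \left(\left(-46325 - 156\right) - 36850\right) = 5 \left(-46481 - 36850\right) = 5 \left(-83331\right) = -416655$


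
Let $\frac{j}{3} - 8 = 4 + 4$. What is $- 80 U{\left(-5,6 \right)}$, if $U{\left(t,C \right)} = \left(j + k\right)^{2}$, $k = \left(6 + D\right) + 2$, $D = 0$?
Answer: $-250880$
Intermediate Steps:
$j = 48$ ($j = 24 + 3 \left(4 + 4\right) = 24 + 3 \cdot 8 = 24 + 24 = 48$)
$k = 8$ ($k = \left(6 + 0\right) + 2 = 6 + 2 = 8$)
$U{\left(t,C \right)} = 3136$ ($U{\left(t,C \right)} = \left(48 + 8\right)^{2} = 56^{2} = 3136$)
$- 80 U{\left(-5,6 \right)} = \left(-80\right) 3136 = -250880$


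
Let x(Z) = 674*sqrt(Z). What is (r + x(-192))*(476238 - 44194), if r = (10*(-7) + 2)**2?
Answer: 1997771456 + 2329581248*I*sqrt(3) ≈ 1.9978e+9 + 4.035e+9*I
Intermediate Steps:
r = 4624 (r = (-70 + 2)**2 = (-68)**2 = 4624)
(r + x(-192))*(476238 - 44194) = (4624 + 674*sqrt(-192))*(476238 - 44194) = (4624 + 674*(8*I*sqrt(3)))*432044 = (4624 + 5392*I*sqrt(3))*432044 = 1997771456 + 2329581248*I*sqrt(3)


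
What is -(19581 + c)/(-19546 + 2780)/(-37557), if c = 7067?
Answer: -13324/314840331 ≈ -4.2320e-5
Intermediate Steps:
-(19581 + c)/(-19546 + 2780)/(-37557) = -(19581 + 7067)/(-19546 + 2780)/(-37557) = -26648/(-16766)*(-1)/37557 = -26648*(-1/16766)*(-1)/37557 = -(-13324)*(-1)/(8383*37557) = -1*13324/314840331 = -13324/314840331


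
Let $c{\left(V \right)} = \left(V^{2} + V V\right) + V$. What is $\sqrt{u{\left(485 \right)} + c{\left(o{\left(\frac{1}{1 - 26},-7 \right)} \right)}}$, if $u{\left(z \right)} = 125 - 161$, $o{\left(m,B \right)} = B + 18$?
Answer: $\sqrt{217} \approx 14.731$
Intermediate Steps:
$o{\left(m,B \right)} = 18 + B$
$u{\left(z \right)} = -36$
$c{\left(V \right)} = V + 2 V^{2}$ ($c{\left(V \right)} = \left(V^{2} + V^{2}\right) + V = 2 V^{2} + V = V + 2 V^{2}$)
$\sqrt{u{\left(485 \right)} + c{\left(o{\left(\frac{1}{1 - 26},-7 \right)} \right)}} = \sqrt{-36 + \left(18 - 7\right) \left(1 + 2 \left(18 - 7\right)\right)} = \sqrt{-36 + 11 \left(1 + 2 \cdot 11\right)} = \sqrt{-36 + 11 \left(1 + 22\right)} = \sqrt{-36 + 11 \cdot 23} = \sqrt{-36 + 253} = \sqrt{217}$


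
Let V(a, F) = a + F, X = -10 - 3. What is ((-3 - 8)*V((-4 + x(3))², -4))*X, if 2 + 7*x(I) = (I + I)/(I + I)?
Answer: 92235/49 ≈ 1882.3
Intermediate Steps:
X = -13
x(I) = -⅐ (x(I) = -2/7 + ((I + I)/(I + I))/7 = -2/7 + ((2*I)/((2*I)))/7 = -2/7 + ((2*I)*(1/(2*I)))/7 = -2/7 + (⅐)*1 = -2/7 + ⅐ = -⅐)
V(a, F) = F + a
((-3 - 8)*V((-4 + x(3))², -4))*X = ((-3 - 8)*(-4 + (-4 - ⅐)²))*(-13) = -11*(-4 + (-29/7)²)*(-13) = -11*(-4 + 841/49)*(-13) = -11*645/49*(-13) = -7095/49*(-13) = 92235/49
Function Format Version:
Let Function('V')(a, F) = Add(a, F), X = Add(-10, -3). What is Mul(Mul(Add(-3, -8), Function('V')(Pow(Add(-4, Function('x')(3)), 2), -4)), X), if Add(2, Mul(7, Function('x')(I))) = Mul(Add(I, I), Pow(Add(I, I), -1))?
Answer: Rational(92235, 49) ≈ 1882.3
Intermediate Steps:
X = -13
Function('x')(I) = Rational(-1, 7) (Function('x')(I) = Add(Rational(-2, 7), Mul(Rational(1, 7), Mul(Add(I, I), Pow(Add(I, I), -1)))) = Add(Rational(-2, 7), Mul(Rational(1, 7), Mul(Mul(2, I), Pow(Mul(2, I), -1)))) = Add(Rational(-2, 7), Mul(Rational(1, 7), Mul(Mul(2, I), Mul(Rational(1, 2), Pow(I, -1))))) = Add(Rational(-2, 7), Mul(Rational(1, 7), 1)) = Add(Rational(-2, 7), Rational(1, 7)) = Rational(-1, 7))
Function('V')(a, F) = Add(F, a)
Mul(Mul(Add(-3, -8), Function('V')(Pow(Add(-4, Function('x')(3)), 2), -4)), X) = Mul(Mul(Add(-3, -8), Add(-4, Pow(Add(-4, Rational(-1, 7)), 2))), -13) = Mul(Mul(-11, Add(-4, Pow(Rational(-29, 7), 2))), -13) = Mul(Mul(-11, Add(-4, Rational(841, 49))), -13) = Mul(Mul(-11, Rational(645, 49)), -13) = Mul(Rational(-7095, 49), -13) = Rational(92235, 49)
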